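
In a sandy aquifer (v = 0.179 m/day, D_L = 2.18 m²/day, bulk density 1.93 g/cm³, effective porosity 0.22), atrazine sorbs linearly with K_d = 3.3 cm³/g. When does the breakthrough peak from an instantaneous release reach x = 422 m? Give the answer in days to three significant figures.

68600 days

Retardation factor R = 1 + ρ_b·K_d/n = 1 + 1.93 × 3.3/0.22 = 29.95.
Sorption retards both mechanisms: v_R = v/R = 0.005977 m/day, D_R = D/R = 0.07279 m²/day.
Peak time from v_R²t² + 2D_R t − x² = 0: t = (√(D_R² + v_R²x²) − D_R)/v_R².
√(D_R² + v_R²x²) = √(0.07279² + 0.005977² × 422²) = 2.523; v_R² = 3.572e-05.
t = (2.523 − 0.07279)/3.572e-05 = 68600 days.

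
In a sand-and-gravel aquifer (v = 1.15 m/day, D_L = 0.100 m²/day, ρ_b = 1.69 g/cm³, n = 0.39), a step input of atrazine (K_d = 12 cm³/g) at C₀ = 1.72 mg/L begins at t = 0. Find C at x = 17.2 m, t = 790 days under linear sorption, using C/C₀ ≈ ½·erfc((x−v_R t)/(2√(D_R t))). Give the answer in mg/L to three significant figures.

0.837 mg/L

Retardation factor R = 1 + ρ_b·K_d/n = 1 + 1.69 × 12/0.39 = 53.00.
Sorption retards both mechanisms: v_R = v/R = 0.02170 m/day, D_R = D/R = 0.001887 m²/day.
v_R·t = 0.02170 × 790 = 17.143 m; 2√(D_R t) = 2.442 m; argument = (17.2 − 17.143)/2.442 = 0.02334.
C = C₀ × ½·erfc(0.02334) = 1.72 × 0.4868 = 0.837 mg/L.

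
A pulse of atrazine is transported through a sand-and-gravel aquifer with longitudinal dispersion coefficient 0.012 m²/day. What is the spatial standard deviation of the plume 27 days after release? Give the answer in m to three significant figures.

Dispersive spreading gives a Gaussian with σ² = 2Dt; advection only shifts the center.
σ = √(2 × 0.012 × 27) = 0.805 m.

0.805 m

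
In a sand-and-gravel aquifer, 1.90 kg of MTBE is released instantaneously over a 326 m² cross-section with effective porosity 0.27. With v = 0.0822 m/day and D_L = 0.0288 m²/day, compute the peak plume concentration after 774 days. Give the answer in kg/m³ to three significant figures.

The peak of an instantaneous 1D plume sits at x = vt; there the Gaussian factor is 1 and C_max = M/(n_e·A·√(4πDt)), where n_e·A is the pore area the mass is dissolved in.
√(4πDt) = √(4π × 0.0288 × 774) = 16.74 m, so C_max = 1.90/(0.27 × 326 × 16.74) = 0.00129 kg/m³.

0.00129 kg/m³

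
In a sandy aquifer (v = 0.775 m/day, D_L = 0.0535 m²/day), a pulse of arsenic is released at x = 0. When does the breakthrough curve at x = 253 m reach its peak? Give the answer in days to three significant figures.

For the 1D instantaneous-source solution, setting ∂C/∂t = 0 at fixed x gives v²t² + 2Dt − x² = 0, so t = (√(D² + v²x²) − D)/v².
√(D² + v²x²) = √(0.0535² + 0.775² × 253²) = 196.1; v² = 0.600625.
t = (196.1 − 0.0535)/0.600625 = 326 days (vs. the pure-advection estimate x/v = 326 d).

326 days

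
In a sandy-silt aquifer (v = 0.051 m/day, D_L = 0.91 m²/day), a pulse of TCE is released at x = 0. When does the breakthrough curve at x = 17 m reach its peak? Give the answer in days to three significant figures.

For the 1D instantaneous-source solution, setting ∂C/∂t = 0 at fixed x gives v²t² + 2Dt − x² = 0, so t = (√(D² + v²x²) − D)/v².
√(D² + v²x²) = √(0.91² + 0.051² × 17²) = 1.257; v² = 0.002601.
t = (1.257 − 0.91)/0.002601 = 133 days (vs. the pure-advection estimate x/v = 333 d).

133 days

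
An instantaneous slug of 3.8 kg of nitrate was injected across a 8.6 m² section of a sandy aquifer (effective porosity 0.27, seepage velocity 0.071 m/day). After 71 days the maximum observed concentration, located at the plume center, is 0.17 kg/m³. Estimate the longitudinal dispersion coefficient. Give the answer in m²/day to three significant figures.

0.104 m²/day

At the plume center C_max = M/(n_e·A·√(4πDt)), so D = M²/(4πt·(n_e·A·C_max)²).
n_e·A·C_max = 0.27 × 8.6 × 0.17 = 0.3947 kg/m.
D = 3.8²/(4π × 71 × 0.3947²) = 0.104 m²/day.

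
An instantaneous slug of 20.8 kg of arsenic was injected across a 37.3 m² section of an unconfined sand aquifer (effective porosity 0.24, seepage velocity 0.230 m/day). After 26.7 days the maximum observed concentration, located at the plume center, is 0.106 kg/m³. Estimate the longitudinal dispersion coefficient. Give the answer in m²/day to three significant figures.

At the plume center C_max = M/(n_e·A·√(4πDt)), so D = M²/(4πt·(n_e·A·C_max)²).
n_e·A·C_max = 0.24 × 37.3 × 0.106 = 0.9489 kg/m.
D = 20.8²/(4π × 26.7 × 0.9489²) = 1.43 m²/day.

1.43 m²/day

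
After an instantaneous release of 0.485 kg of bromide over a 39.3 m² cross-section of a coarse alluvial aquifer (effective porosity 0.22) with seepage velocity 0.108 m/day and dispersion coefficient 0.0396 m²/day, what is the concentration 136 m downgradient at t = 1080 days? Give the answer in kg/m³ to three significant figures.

For an instantaneous plane source, C(x,t) = M/(n_e·A·√(4πDt)) · exp(−(x−vt)²/(4Dt)), with n_e·A the pore (flow) area.
Plume center vt = 0.108 × 1080 = 116.64 m, so the well at 136 m is 19.36 m downgradient of the peak.
√(4πDt) = 23.18 m, giving peak height M/(n_e·A·√(4πDt)) = 0.485/(0.22 × 39.3 × 23.18) = 0.002420 kg/m³.
(x−vt)²/(4Dt) = (19.36)²/(4 × 0.0396 × 1080) = 2.191; exp(−2.191) = 0.1118.
C = 0.002420 × 0.1118 = 0.000271 kg/m³.

0.000271 kg/m³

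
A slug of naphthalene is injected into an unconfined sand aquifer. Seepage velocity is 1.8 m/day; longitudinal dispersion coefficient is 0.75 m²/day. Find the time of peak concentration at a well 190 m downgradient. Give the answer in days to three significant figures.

105 days

For the 1D instantaneous-source solution, setting ∂C/∂t = 0 at fixed x gives v²t² + 2Dt − x² = 0, so t = (√(D² + v²x²) − D)/v².
√(D² + v²x²) = √(0.75² + 1.8² × 190²) = 342.0; v² = 3.24.
t = (342.0 − 0.75)/3.24 = 105 days (vs. the pure-advection estimate x/v = 106 d).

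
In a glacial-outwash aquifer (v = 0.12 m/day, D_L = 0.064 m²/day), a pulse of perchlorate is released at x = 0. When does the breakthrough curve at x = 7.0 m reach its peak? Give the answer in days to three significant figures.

54.1 days

For the 1D instantaneous-source solution, setting ∂C/∂t = 0 at fixed x gives v²t² + 2Dt − x² = 0, so t = (√(D² + v²x²) − D)/v².
√(D² + v²x²) = √(0.064² + 0.12² × 7.0²) = 0.8424; v² = 0.0144.
t = (0.8424 − 0.064)/0.0144 = 54.1 days (vs. the pure-advection estimate x/v = 58.3 d).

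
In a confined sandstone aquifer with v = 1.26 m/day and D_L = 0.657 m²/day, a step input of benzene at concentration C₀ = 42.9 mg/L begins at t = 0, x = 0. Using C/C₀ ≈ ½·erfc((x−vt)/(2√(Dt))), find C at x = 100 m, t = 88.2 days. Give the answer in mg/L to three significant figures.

36.4 mg/L

For a continuous step input, C/C₀ ≈ ½·erfc((x−vt)/(2√(Dt))).
vt = 1.26 × 88.2 = 111.132 m and 2√(Dt) = 2√(0.657 × 88.2) = 15.22 m.
Argument (x−vt)/(2√(Dt)) = (100 − 111.132)/15.22 = -0.7314; ½·erfc(-0.7314) = 0.8495.
C = 42.9 × 0.8495 = 36.4 mg/L.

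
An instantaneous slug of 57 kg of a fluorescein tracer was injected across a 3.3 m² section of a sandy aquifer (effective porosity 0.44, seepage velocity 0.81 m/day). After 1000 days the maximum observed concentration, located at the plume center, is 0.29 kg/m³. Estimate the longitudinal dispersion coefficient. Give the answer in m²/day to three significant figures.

1.46 m²/day

At the plume center C_max = M/(n_e·A·√(4πDt)), so D = M²/(4πt·(n_e·A·C_max)²).
n_e·A·C_max = 0.44 × 3.3 × 0.29 = 0.4211 kg/m.
D = 57²/(4π × 1000 × 0.4211²) = 1.46 m²/day.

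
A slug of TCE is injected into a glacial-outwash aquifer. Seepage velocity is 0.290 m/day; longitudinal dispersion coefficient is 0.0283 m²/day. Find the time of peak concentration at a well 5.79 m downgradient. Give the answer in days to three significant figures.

19.6 days

For the 1D instantaneous-source solution, setting ∂C/∂t = 0 at fixed x gives v²t² + 2Dt − x² = 0, so t = (√(D² + v²x²) − D)/v².
√(D² + v²x²) = √(0.0283² + 0.290² × 5.79²) = 1.679; v² = 0.0841.
t = (1.679 − 0.0283)/0.0841 = 19.6 days (vs. the pure-advection estimate x/v = 20.0 d).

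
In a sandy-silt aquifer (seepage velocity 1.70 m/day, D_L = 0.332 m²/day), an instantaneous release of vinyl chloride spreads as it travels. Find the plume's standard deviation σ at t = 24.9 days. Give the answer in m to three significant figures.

4.07 m

Dispersive spreading gives a Gaussian with σ² = 2Dt; advection only shifts the center.
σ = √(2 × 0.332 × 24.9) = 4.07 m.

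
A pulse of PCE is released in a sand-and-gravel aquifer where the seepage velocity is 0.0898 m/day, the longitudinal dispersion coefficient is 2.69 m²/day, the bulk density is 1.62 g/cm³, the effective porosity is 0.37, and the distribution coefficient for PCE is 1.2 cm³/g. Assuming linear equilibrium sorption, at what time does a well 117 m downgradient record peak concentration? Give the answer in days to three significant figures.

Retardation factor R = 1 + ρ_b·K_d/n = 1 + 1.62 × 1.2/0.37 = 6.254.
Sorption retards both mechanisms: v_R = v/R = 0.01436 m/day, D_R = D/R = 0.4301 m²/day.
Peak time from v_R²t² + 2D_R t − x² = 0: t = (√(D_R² + v_R²x²) − D_R)/v_R².
√(D_R² + v_R²x²) = √(0.4301² + 0.01436² × 117²) = 1.734; v_R² = 0.0002062.
t = (1.734 − 0.4301)/0.0002062 = 6320 days.

6320 days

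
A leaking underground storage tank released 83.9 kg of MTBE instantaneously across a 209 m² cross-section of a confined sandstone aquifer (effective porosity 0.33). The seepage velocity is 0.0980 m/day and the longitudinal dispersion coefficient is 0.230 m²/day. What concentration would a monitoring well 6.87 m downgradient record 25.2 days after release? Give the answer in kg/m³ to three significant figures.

0.0618 kg/m³

For an instantaneous plane source, C(x,t) = M/(n_e·A·√(4πDt)) · exp(−(x−vt)²/(4Dt)), with n_e·A the pore (flow) area.
Plume center vt = 0.0980 × 25.2 = 2.4696 m, so the well at 6.87 m is 4.4004 m downgradient of the peak.
√(4πDt) = 8.534 m, giving peak height M/(n_e·A·√(4πDt)) = 83.9/(0.33 × 209 × 8.534) = 0.1425 kg/m³.
(x−vt)²/(4Dt) = (4.4004)²/(4 × 0.230 × 25.2) = 0.8352; exp(−0.8352) = 0.4338.
C = 0.1425 × 0.4338 = 0.0618 kg/m³.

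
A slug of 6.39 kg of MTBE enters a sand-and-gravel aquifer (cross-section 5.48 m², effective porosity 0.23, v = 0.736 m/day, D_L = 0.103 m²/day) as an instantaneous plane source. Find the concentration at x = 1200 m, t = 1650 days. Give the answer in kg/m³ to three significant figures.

0.0809 kg/m³

For an instantaneous plane source, C(x,t) = M/(n_e·A·√(4πDt)) · exp(−(x−vt)²/(4Dt)), with n_e·A the pore (flow) area.
Plume center vt = 0.736 × 1650 = 1214.4 m, so the well at 1200 m is 14.4 m upgradient of the peak.
√(4πDt) = 46.21 m, giving peak height M/(n_e·A·√(4πDt)) = 6.39/(0.23 × 5.48 × 46.21) = 0.1097 kg/m³.
(x−vt)²/(4Dt) = (-14.4)²/(4 × 0.103 × 1650) = 0.3050; exp(−0.3050) = 0.7371.
C = 0.1097 × 0.7371 = 0.0809 kg/m³.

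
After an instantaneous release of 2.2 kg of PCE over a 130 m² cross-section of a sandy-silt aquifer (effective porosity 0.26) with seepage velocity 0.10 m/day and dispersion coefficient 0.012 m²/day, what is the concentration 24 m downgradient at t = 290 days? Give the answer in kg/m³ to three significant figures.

0.00163 kg/m³

For an instantaneous plane source, C(x,t) = M/(n_e·A·√(4πDt)) · exp(−(x−vt)²/(4Dt)), with n_e·A the pore (flow) area.
Plume center vt = 0.10 × 290 = 29 m, so the well at 24 m is 5 m upgradient of the peak.
√(4πDt) = 6.613 m, giving peak height M/(n_e·A·√(4πDt)) = 2.2/(0.26 × 130 × 6.613) = 0.009843 kg/m³.
(x−vt)²/(4Dt) = (-5)²/(4 × 0.012 × 290) = 1.796; exp(−1.796) = 0.1660.
C = 0.009843 × 0.1660 = 0.00163 kg/m³.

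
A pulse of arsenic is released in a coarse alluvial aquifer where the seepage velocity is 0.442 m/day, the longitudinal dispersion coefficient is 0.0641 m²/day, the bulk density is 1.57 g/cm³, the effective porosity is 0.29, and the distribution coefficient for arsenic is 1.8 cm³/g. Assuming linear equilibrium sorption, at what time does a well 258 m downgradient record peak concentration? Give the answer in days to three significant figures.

6270 days

Retardation factor R = 1 + ρ_b·K_d/n = 1 + 1.57 × 1.8/0.29 = 10.74.
Sorption retards both mechanisms: v_R = v/R = 0.04115 m/day, D_R = D/R = 0.005968 m²/day.
Peak time from v_R²t² + 2D_R t − x² = 0: t = (√(D_R² + v_R²x²) − D_R)/v_R².
√(D_R² + v_R²x²) = √(0.005968² + 0.04115² × 258²) = 10.62; v_R² = 0.001693.
t = (10.62 − 0.005968)/0.001693 = 6270 days.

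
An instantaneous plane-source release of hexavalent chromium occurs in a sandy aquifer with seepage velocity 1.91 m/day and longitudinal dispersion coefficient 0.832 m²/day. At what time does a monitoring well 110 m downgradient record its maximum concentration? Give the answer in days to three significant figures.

57.4 days

For the 1D instantaneous-source solution, setting ∂C/∂t = 0 at fixed x gives v²t² + 2Dt − x² = 0, so t = (√(D² + v²x²) − D)/v².
√(D² + v²x²) = √(0.832² + 1.91² × 110²) = 210.1; v² = 3.6481.
t = (210.1 − 0.832)/3.6481 = 57.4 days (vs. the pure-advection estimate x/v = 57.6 d).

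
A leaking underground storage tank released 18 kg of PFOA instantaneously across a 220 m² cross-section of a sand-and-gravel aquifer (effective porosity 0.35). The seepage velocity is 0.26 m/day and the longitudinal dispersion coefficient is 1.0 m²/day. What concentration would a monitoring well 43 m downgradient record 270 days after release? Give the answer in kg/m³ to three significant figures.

0.00202 kg/m³

For an instantaneous plane source, C(x,t) = M/(n_e·A·√(4πDt)) · exp(−(x−vt)²/(4Dt)), with n_e·A the pore (flow) area.
Plume center vt = 0.26 × 270 = 70.2 m, so the well at 43 m is 27.2 m upgradient of the peak.
√(4πDt) = 58.25 m, giving peak height M/(n_e·A·√(4πDt)) = 18/(0.35 × 220 × 58.25) = 0.004013 kg/m³.
(x−vt)²/(4Dt) = (-27.2)²/(4 × 1.0 × 270) = 0.6850; exp(−0.6850) = 0.5041.
C = 0.004013 × 0.5041 = 0.00202 kg/m³.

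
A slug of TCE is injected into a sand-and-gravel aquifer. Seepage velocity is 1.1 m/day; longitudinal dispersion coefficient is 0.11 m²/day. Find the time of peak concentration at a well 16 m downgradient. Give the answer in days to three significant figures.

14.5 days

For the 1D instantaneous-source solution, setting ∂C/∂t = 0 at fixed x gives v²t² + 2Dt − x² = 0, so t = (√(D² + v²x²) − D)/v².
√(D² + v²x²) = √(0.11² + 1.1² × 16²) = 17.60; v² = 1.21.
t = (17.60 − 0.11)/1.21 = 14.5 days (vs. the pure-advection estimate x/v = 14.5 d).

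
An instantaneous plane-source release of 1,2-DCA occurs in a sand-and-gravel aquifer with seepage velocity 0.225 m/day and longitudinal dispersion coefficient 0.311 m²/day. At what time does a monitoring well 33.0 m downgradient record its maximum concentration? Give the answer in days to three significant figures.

For the 1D instantaneous-source solution, setting ∂C/∂t = 0 at fixed x gives v²t² + 2Dt − x² = 0, so t = (√(D² + v²x²) − D)/v².
√(D² + v²x²) = √(0.311² + 0.225² × 33.0²) = 7.432; v² = 0.050625.
t = (7.432 − 0.311)/0.050625 = 141 days (vs. the pure-advection estimate x/v = 147 d).

141 days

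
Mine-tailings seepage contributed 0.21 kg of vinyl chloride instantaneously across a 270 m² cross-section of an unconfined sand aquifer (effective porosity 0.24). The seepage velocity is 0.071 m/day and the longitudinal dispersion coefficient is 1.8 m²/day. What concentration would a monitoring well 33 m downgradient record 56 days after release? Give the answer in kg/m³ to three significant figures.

For an instantaneous plane source, C(x,t) = M/(n_e·A·√(4πDt)) · exp(−(x−vt)²/(4Dt)), with n_e·A the pore (flow) area.
Plume center vt = 0.071 × 56 = 3.976 m, so the well at 33 m is 29.024 m downgradient of the peak.
√(4πDt) = 35.59 m, giving peak height M/(n_e·A·√(4πDt)) = 0.21/(0.24 × 270 × 35.59) = 9.106e-05 kg/m³.
(x−vt)²/(4Dt) = (29.024)²/(4 × 1.8 × 56) = 2.089; exp(−2.089) = 0.1238.
C = 9.106e-05 × 0.1238 = 1.13e-05 kg/m³.

1.13e-05 kg/m³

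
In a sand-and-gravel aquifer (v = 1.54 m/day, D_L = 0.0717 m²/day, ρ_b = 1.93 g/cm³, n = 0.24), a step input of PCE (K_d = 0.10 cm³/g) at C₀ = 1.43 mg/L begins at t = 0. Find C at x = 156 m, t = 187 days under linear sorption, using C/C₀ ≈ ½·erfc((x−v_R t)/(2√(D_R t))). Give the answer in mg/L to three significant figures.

Retardation factor R = 1 + ρ_b·K_d/n = 1 + 1.93 × 0.10/0.24 = 1.804.
Sorption retards both mechanisms: v_R = v/R = 0.8537 m/day, D_R = D/R = 0.03975 m²/day.
v_R·t = 0.8537 × 187 = 159.6419 m; 2√(D_R t) = 5.453 m; argument = (156 − 159.6419)/5.453 = -0.6679.
C = C₀ × ½·erfc(-0.6679) = 1.43 × 0.8276 = 1.18 mg/L.

1.18 mg/L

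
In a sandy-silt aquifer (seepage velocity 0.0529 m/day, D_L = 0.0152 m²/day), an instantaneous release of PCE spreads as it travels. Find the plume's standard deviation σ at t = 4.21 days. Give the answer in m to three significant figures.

0.358 m

Dispersive spreading gives a Gaussian with σ² = 2Dt; advection only shifts the center.
σ = √(2 × 0.0152 × 4.21) = 0.358 m.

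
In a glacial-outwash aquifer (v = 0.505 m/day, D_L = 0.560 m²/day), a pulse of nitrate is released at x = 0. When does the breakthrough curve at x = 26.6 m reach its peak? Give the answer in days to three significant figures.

50.5 days

For the 1D instantaneous-source solution, setting ∂C/∂t = 0 at fixed x gives v²t² + 2Dt − x² = 0, so t = (√(D² + v²x²) − D)/v².
√(D² + v²x²) = √(0.560² + 0.505² × 26.6²) = 13.44; v² = 0.255025.
t = (13.44 − 0.560)/0.255025 = 50.5 days (vs. the pure-advection estimate x/v = 52.7 d).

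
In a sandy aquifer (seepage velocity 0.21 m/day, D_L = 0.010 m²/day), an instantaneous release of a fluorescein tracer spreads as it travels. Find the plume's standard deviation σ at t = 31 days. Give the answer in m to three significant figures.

Dispersive spreading gives a Gaussian with σ² = 2Dt; advection only shifts the center.
σ = √(2 × 0.010 × 31) = 0.787 m.

0.787 m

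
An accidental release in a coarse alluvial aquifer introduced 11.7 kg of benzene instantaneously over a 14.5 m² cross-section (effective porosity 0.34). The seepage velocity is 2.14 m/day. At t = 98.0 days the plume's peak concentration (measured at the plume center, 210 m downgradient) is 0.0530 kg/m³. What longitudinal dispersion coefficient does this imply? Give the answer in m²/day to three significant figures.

1.63 m²/day

At the plume center C_max = M/(n_e·A·√(4πDt)), so D = M²/(4πt·(n_e·A·C_max)²).
n_e·A·C_max = 0.34 × 14.5 × 0.0530 = 0.2613 kg/m.
D = 11.7²/(4π × 98.0 × 0.2613²) = 1.63 m²/day.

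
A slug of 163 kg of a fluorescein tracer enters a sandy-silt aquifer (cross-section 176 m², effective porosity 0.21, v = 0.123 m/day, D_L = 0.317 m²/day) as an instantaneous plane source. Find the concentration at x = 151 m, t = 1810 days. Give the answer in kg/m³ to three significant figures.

0.00555 kg/m³

For an instantaneous plane source, C(x,t) = M/(n_e·A·√(4πDt)) · exp(−(x−vt)²/(4Dt)), with n_e·A the pore (flow) area.
Plume center vt = 0.123 × 1810 = 222.63 m, so the well at 151 m is 71.63 m upgradient of the peak.
√(4πDt) = 84.91 m, giving peak height M/(n_e·A·√(4πDt)) = 163/(0.21 × 176 × 84.91) = 0.05194 kg/m³.
(x−vt)²/(4Dt) = (-71.63)²/(4 × 0.317 × 1810) = 2.236; exp(−2.236) = 0.1069.
C = 0.05194 × 0.1069 = 0.00555 kg/m³.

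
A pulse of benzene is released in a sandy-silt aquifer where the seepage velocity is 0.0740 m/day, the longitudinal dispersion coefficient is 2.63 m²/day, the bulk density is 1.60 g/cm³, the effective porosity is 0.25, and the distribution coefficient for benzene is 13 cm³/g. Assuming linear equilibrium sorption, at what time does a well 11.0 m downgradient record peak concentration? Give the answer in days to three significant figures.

Retardation factor R = 1 + ρ_b·K_d/n = 1 + 1.60 × 13/0.25 = 84.20.
Sorption retards both mechanisms: v_R = v/R = 0.0008789 m/day, D_R = D/R = 0.03124 m²/day.
Peak time from v_R²t² + 2D_R t − x² = 0: t = (√(D_R² + v_R²x²) − D_R)/v_R².
√(D_R² + v_R²x²) = √(0.03124² + 0.0008789² × 11.0²) = 0.03270; v_R² = 7.725e-07.
t = (0.03270 − 0.03124)/7.725e-07 = 1890 days.

1890 days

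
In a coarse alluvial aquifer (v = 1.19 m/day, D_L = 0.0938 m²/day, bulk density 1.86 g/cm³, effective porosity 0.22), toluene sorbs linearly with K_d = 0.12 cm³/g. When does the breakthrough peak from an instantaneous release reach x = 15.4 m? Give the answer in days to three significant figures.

Retardation factor R = 1 + ρ_b·K_d/n = 1 + 1.86 × 0.12/0.22 = 2.015.
Sorption retards both mechanisms: v_R = v/R = 0.5906 m/day, D_R = D/R = 0.04655 m²/day.
Peak time from v_R²t² + 2D_R t − x² = 0: t = (√(D_R² + v_R²x²) − D_R)/v_R².
√(D_R² + v_R²x²) = √(0.04655² + 0.5906² × 15.4²) = 9.095; v_R² = 0.3488.
t = (9.095 − 0.04655)/0.3488 = 25.9 days.

25.9 days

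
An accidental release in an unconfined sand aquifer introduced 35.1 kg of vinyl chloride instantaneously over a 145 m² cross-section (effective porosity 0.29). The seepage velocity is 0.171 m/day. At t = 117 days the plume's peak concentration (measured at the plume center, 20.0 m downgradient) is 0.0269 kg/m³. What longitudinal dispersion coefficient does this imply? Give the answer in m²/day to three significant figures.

At the plume center C_max = M/(n_e·A·√(4πDt)), so D = M²/(4πt·(n_e·A·C_max)²).
n_e·A·C_max = 0.29 × 145 × 0.0269 = 1.131 kg/m.
D = 35.1²/(4π × 117 × 1.131²) = 0.655 m²/day.

0.655 m²/day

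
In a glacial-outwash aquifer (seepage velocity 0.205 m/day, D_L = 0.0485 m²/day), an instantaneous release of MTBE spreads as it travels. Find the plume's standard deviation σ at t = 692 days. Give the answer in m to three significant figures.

Dispersive spreading gives a Gaussian with σ² = 2Dt; advection only shifts the center.
σ = √(2 × 0.0485 × 692) = 8.19 m.

8.19 m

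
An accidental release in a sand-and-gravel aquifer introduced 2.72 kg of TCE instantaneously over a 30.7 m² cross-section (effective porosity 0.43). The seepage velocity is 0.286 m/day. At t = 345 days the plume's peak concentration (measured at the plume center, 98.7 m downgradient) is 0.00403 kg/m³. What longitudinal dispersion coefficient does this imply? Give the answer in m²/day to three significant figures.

0.603 m²/day

At the plume center C_max = M/(n_e·A·√(4πDt)), so D = M²/(4πt·(n_e·A·C_max)²).
n_e·A·C_max = 0.43 × 30.7 × 0.00403 = 0.05320 kg/m.
D = 2.72²/(4π × 345 × 0.05320²) = 0.603 m²/day.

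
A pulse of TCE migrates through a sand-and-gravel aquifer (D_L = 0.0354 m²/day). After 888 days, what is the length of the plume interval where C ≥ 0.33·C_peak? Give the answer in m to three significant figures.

The plume is Gaussian with σ = √(2Dt) = √(2 × 0.0354 × 888) = 7.929 m.
C/C_peak = exp(−Δx²/(2σ²)) = 0.33 ⇒ Δx = σ·√(−2 ln 0.33) = 7.929 × 1.489 = 11.81 m.
Width = 2Δx = 23.6 m.

23.6 m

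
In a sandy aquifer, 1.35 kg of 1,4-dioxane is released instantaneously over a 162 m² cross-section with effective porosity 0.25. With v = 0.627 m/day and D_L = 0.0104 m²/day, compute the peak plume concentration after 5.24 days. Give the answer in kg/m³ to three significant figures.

The peak of an instantaneous 1D plume sits at x = vt; there the Gaussian factor is 1 and C_max = M/(n_e·A·√(4πDt)), where n_e·A is the pore area the mass is dissolved in.
√(4πDt) = √(4π × 0.0104 × 5.24) = 0.8275 m, so C_max = 1.35/(0.25 × 162 × 0.8275) = 0.0403 kg/m³.

0.0403 kg/m³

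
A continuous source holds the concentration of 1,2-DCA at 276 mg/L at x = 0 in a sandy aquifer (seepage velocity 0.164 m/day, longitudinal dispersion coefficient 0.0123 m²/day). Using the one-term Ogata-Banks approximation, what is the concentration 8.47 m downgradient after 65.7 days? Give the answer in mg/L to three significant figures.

266 mg/L

For a continuous step input, C/C₀ ≈ ½·erfc((x−vt)/(2√(Dt))).
vt = 0.164 × 65.7 = 10.7748 m and 2√(Dt) = 2√(0.0123 × 65.7) = 1.798 m.
Argument (x−vt)/(2√(Dt)) = (8.47 − 10.7748)/1.798 = -1.282; ½·erfc(-1.282) = 0.9651.
C = 276 × 0.9651 = 266 mg/L.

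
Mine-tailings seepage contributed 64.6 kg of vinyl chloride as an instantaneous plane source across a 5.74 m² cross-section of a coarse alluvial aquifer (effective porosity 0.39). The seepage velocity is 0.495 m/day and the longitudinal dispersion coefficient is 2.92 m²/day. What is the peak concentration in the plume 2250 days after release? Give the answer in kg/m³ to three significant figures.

0.100 kg/m³

The peak of an instantaneous 1D plume sits at x = vt; there the Gaussian factor is 1 and C_max = M/(n_e·A·√(4πDt)), where n_e·A is the pore area the mass is dissolved in.
√(4πDt) = √(4π × 2.92 × 2250) = 287.3 m, so C_max = 64.6/(0.39 × 5.74 × 287.3) = 0.100 kg/m³.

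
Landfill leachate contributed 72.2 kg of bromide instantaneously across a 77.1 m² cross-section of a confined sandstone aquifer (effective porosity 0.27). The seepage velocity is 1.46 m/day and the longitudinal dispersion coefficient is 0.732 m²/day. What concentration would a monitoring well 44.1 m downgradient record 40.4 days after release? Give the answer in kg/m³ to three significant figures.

0.0277 kg/m³

For an instantaneous plane source, C(x,t) = M/(n_e·A·√(4πDt)) · exp(−(x−vt)²/(4Dt)), with n_e·A the pore (flow) area.
Plume center vt = 1.46 × 40.4 = 58.984 m, so the well at 44.1 m is 14.884 m upgradient of the peak.
√(4πDt) = 19.28 m, giving peak height M/(n_e·A·√(4πDt)) = 72.2/(0.27 × 77.1 × 19.28) = 0.1799 kg/m³.
(x−vt)²/(4Dt) = (-14.884)²/(4 × 0.732 × 40.4) = 1.873; exp(−1.873) = 0.1537.
C = 0.1799 × 0.1537 = 0.0277 kg/m³.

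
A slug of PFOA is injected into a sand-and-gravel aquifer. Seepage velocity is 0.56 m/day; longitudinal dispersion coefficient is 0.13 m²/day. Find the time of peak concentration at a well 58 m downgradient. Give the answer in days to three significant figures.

103 days

For the 1D instantaneous-source solution, setting ∂C/∂t = 0 at fixed x gives v²t² + 2Dt − x² = 0, so t = (√(D² + v²x²) − D)/v².
√(D² + v²x²) = √(0.13² + 0.56² × 58²) = 32.48; v² = 0.3136.
t = (32.48 − 0.13)/0.3136 = 103 days (vs. the pure-advection estimate x/v = 104 d).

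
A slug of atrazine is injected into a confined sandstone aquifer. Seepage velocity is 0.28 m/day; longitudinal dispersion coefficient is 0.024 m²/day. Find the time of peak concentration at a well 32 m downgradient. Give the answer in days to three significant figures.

114 days

For the 1D instantaneous-source solution, setting ∂C/∂t = 0 at fixed x gives v²t² + 2Dt − x² = 0, so t = (√(D² + v²x²) − D)/v².
√(D² + v²x²) = √(0.024² + 0.28² × 32²) = 8.960; v² = 0.0784.
t = (8.960 − 0.024)/0.0784 = 114 days (vs. the pure-advection estimate x/v = 114 d).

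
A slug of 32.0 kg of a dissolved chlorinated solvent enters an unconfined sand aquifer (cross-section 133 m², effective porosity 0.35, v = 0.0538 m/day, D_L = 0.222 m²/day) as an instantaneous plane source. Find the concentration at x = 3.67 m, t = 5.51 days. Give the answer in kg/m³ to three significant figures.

For an instantaneous plane source, C(x,t) = M/(n_e·A·√(4πDt)) · exp(−(x−vt)²/(4Dt)), with n_e·A the pore (flow) area.
Plume center vt = 0.0538 × 5.51 = 0.296438 m, so the well at 3.67 m is 3.373562 m downgradient of the peak.
√(4πDt) = 3.921 m, giving peak height M/(n_e·A·√(4πDt)) = 32.0/(0.35 × 133 × 3.921) = 0.1753 kg/m³.
(x−vt)²/(4Dt) = (3.373562)²/(4 × 0.222 × 5.51) = 2.326; exp(−2.326) = 0.09769.
C = 0.1753 × 0.09769 = 0.0171 kg/m³.

0.0171 kg/m³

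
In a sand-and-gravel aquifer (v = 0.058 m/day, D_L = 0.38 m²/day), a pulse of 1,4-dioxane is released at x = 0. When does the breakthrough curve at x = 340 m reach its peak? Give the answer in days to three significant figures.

5750 days

For the 1D instantaneous-source solution, setting ∂C/∂t = 0 at fixed x gives v²t² + 2Dt − x² = 0, so t = (√(D² + v²x²) − D)/v².
√(D² + v²x²) = √(0.38² + 0.058² × 340²) = 19.72; v² = 0.003364.
t = (19.72 − 0.38)/0.003364 = 5750 days (vs. the pure-advection estimate x/v = 5860 d).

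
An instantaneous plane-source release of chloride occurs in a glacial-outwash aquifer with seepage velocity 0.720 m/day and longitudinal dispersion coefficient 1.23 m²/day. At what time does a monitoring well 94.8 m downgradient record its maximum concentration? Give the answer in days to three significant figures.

For the 1D instantaneous-source solution, setting ∂C/∂t = 0 at fixed x gives v²t² + 2Dt − x² = 0, so t = (√(D² + v²x²) − D)/v².
√(D² + v²x²) = √(1.23² + 0.720² × 94.8²) = 68.27; v² = 0.5184.
t = (68.27 − 1.23)/0.5184 = 129 days (vs. the pure-advection estimate x/v = 132 d).

129 days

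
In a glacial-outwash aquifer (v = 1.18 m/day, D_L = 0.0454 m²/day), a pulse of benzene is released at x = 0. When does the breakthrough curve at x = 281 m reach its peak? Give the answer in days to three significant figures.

238 days

For the 1D instantaneous-source solution, setting ∂C/∂t = 0 at fixed x gives v²t² + 2Dt − x² = 0, so t = (√(D² + v²x²) − D)/v².
√(D² + v²x²) = √(0.0454² + 1.18² × 281²) = 331.6; v² = 1.3924.
t = (331.6 − 0.0454)/1.3924 = 238 days (vs. the pure-advection estimate x/v = 238 d).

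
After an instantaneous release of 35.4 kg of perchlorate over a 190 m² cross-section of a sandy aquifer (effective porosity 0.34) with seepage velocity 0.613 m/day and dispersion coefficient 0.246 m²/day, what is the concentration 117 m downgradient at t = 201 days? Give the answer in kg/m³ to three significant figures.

For an instantaneous plane source, C(x,t) = M/(n_e·A·√(4πDt)) · exp(−(x−vt)²/(4Dt)), with n_e·A the pore (flow) area.
Plume center vt = 0.613 × 201 = 123.213 m, so the well at 117 m is 6.213 m upgradient of the peak.
√(4πDt) = 24.93 m, giving peak height M/(n_e·A·√(4πDt)) = 35.4/(0.34 × 190 × 24.93) = 0.02198 kg/m³.
(x−vt)²/(4Dt) = (-6.213)²/(4 × 0.246 × 201) = 0.1952; exp(−0.1952) = 0.8227.
C = 0.02198 × 0.8227 = 0.0181 kg/m³.

0.0181 kg/m³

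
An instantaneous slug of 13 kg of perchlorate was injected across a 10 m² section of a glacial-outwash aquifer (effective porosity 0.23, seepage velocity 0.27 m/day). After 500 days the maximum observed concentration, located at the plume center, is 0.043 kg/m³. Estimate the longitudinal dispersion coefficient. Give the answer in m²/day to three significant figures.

2.75 m²/day

At the plume center C_max = M/(n_e·A·√(4πDt)), so D = M²/(4πt·(n_e·A·C_max)²).
n_e·A·C_max = 0.23 × 10 × 0.043 = 0.09890 kg/m.
D = 13²/(4π × 500 × 0.09890²) = 2.75 m²/day.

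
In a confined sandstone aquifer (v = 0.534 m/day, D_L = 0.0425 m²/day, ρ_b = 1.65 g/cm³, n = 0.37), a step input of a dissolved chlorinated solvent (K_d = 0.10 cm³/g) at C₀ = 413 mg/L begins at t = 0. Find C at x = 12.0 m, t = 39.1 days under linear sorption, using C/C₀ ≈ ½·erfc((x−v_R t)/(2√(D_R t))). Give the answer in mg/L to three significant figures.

391 mg/L

Retardation factor R = 1 + ρ_b·K_d/n = 1 + 1.65 × 0.10/0.37 = 1.446.
Sorption retards both mechanisms: v_R = v/R = 0.3693 m/day, D_R = D/R = 0.02939 m²/day.
v_R·t = 0.3693 × 39.1 = 14.43963 m; 2√(D_R t) = 2.144 m; argument = (12.0 − 14.43963)/2.144 = -1.138.
C = C₀ × ½·erfc(-1.138) = 413 × 0.9462 = 391 mg/L.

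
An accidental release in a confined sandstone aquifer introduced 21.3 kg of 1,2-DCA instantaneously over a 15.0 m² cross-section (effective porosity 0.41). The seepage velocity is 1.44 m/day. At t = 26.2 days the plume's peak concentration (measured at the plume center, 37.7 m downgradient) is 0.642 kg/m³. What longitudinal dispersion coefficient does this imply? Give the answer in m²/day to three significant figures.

At the plume center C_max = M/(n_e·A·√(4πDt)), so D = M²/(4πt·(n_e·A·C_max)²).
n_e·A·C_max = 0.41 × 15.0 × 0.642 = 3.948 kg/m.
D = 21.3²/(4π × 26.2 × 3.948²) = 0.0884 m²/day.

0.0884 m²/day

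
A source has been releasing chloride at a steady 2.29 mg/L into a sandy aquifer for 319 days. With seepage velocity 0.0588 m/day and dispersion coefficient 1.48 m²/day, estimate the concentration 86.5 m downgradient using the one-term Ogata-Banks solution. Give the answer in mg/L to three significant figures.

0.0315 mg/L

For a continuous step input, C/C₀ ≈ ½·erfc((x−vt)/(2√(Dt))).
vt = 0.0588 × 319 = 18.7572 m and 2√(Dt) = 2√(1.48 × 319) = 43.46 m.
Argument (x−vt)/(2√(Dt)) = (86.5 − 18.7572)/43.46 = 1.559; ½·erfc(1.559) = 0.01374.
C = 2.29 × 0.01374 = 0.0315 mg/L.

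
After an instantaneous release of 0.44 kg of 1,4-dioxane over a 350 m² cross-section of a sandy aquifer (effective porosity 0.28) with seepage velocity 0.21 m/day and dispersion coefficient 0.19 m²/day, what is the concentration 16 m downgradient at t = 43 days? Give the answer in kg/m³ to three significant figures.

For an instantaneous plane source, C(x,t) = M/(n_e·A·√(4πDt)) · exp(−(x−vt)²/(4Dt)), with n_e·A the pore (flow) area.
Plume center vt = 0.21 × 43 = 9.03 m, so the well at 16 m is 6.97 m downgradient of the peak.
√(4πDt) = 10.13 m, giving peak height M/(n_e·A·√(4πDt)) = 0.44/(0.28 × 350 × 10.13) = 0.0004432 kg/m³.
(x−vt)²/(4Dt) = (6.97)²/(4 × 0.19 × 43) = 1.487; exp(−1.487) = 0.2260.
C = 0.0004432 × 0.2260 = 0.000100 kg/m³.

0.000100 kg/m³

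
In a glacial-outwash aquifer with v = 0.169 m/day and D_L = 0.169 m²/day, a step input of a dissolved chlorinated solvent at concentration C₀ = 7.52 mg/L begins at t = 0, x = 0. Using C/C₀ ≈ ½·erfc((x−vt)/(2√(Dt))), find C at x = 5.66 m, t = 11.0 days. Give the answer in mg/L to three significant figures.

For a continuous step input, C/C₀ ≈ ½·erfc((x−vt)/(2√(Dt))).
vt = 0.169 × 11.0 = 1.859 m and 2√(Dt) = 2√(0.169 × 11.0) = 2.727 m.
Argument (x−vt)/(2√(Dt)) = (5.66 − 1.859)/2.727 = 1.394; ½·erfc(1.394) = 0.02434.
C = 7.52 × 0.02434 = 0.183 mg/L.

0.183 mg/L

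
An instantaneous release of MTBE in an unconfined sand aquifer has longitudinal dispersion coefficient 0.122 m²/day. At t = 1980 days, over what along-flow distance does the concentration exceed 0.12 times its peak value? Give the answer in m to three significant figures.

90.5 m

The plume is Gaussian with σ = √(2Dt) = √(2 × 0.122 × 1980) = 21.98 m.
C/C_peak = exp(−Δx²/(2σ²)) = 0.12 ⇒ Δx = σ·√(−2 ln 0.12) = 21.98 × 2.059 = 45.26 m.
Width = 2Δx = 90.5 m.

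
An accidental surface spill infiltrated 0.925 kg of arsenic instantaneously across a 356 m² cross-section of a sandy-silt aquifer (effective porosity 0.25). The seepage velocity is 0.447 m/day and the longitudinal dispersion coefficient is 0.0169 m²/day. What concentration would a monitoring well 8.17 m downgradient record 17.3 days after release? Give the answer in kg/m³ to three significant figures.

For an instantaneous plane source, C(x,t) = M/(n_e·A·√(4πDt)) · exp(−(x−vt)²/(4Dt)), with n_e·A the pore (flow) area.
Plume center vt = 0.447 × 17.3 = 7.7331 m, so the well at 8.17 m is 0.4369 m downgradient of the peak.
√(4πDt) = 1.917 m, giving peak height M/(n_e·A·√(4πDt)) = 0.925/(0.25 × 356 × 1.917) = 0.005422 kg/m³.
(x−vt)²/(4Dt) = (0.4369)²/(4 × 0.0169 × 17.3) = 0.1632; exp(−0.1632) = 0.8494.
C = 0.005422 × 0.8494 = 0.00461 kg/m³.

0.00461 kg/m³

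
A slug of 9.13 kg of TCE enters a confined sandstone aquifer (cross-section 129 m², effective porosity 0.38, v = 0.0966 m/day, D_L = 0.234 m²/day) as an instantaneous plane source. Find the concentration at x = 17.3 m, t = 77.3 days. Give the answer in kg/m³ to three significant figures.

0.00325 kg/m³

For an instantaneous plane source, C(x,t) = M/(n_e·A·√(4πDt)) · exp(−(x−vt)²/(4Dt)), with n_e·A the pore (flow) area.
Plume center vt = 0.0966 × 77.3 = 7.46718 m, so the well at 17.3 m is 9.83282 m downgradient of the peak.
√(4πDt) = 15.08 m, giving peak height M/(n_e·A·√(4πDt)) = 9.13/(0.38 × 129 × 15.08) = 0.01235 kg/m³.
(x−vt)²/(4Dt) = (9.83282)²/(4 × 0.234 × 77.3) = 1.336; exp(−1.336) = 0.2629.
C = 0.01235 × 0.2629 = 0.00325 kg/m³.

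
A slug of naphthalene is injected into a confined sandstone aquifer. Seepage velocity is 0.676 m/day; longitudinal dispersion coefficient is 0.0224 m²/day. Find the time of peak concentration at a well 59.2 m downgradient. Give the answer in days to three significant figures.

87.5 days

For the 1D instantaneous-source solution, setting ∂C/∂t = 0 at fixed x gives v²t² + 2Dt − x² = 0, so t = (√(D² + v²x²) − D)/v².
√(D² + v²x²) = √(0.0224² + 0.676² × 59.2²) = 40.02; v² = 0.456976.
t = (40.02 − 0.0224)/0.456976 = 87.5 days (vs. the pure-advection estimate x/v = 87.6 d).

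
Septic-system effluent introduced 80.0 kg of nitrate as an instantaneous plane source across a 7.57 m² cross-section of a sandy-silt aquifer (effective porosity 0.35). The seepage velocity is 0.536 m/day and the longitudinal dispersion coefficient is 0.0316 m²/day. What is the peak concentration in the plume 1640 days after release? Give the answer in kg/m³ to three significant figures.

1.18 kg/m³

The peak of an instantaneous 1D plume sits at x = vt; there the Gaussian factor is 1 and C_max = M/(n_e·A·√(4πDt)), where n_e·A is the pore area the mass is dissolved in.
√(4πDt) = √(4π × 0.0316 × 1640) = 25.52 m, so C_max = 80.0/(0.35 × 7.57 × 25.52) = 1.18 kg/m³.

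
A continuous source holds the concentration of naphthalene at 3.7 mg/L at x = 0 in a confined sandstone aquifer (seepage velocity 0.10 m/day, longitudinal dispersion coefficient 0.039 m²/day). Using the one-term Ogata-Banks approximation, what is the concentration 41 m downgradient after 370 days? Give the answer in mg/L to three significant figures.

For a continuous step input, C/C₀ ≈ ½·erfc((x−vt)/(2√(Dt))).
vt = 0.10 × 370 = 37 m and 2√(Dt) = 2√(0.039 × 370) = 7.597 m.
Argument (x−vt)/(2√(Dt)) = (41 − 37)/7.597 = 0.5265; ½·erfc(0.5265) = 0.2283.
C = 3.7 × 0.2283 = 0.845 mg/L.

0.845 mg/L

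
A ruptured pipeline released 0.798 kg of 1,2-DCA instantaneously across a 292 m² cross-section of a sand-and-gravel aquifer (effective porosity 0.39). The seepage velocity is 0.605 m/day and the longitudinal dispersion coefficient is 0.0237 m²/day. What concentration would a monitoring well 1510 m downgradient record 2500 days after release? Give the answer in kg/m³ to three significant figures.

For an instantaneous plane source, C(x,t) = M/(n_e·A·√(4πDt)) · exp(−(x−vt)²/(4Dt)), with n_e·A the pore (flow) area.
Plume center vt = 0.605 × 2500 = 1512.5 m, so the well at 1510 m is 2.5 m upgradient of the peak.
√(4πDt) = 27.29 m, giving peak height M/(n_e·A·√(4πDt)) = 0.798/(0.39 × 292 × 27.29) = 0.0002568 kg/m³.
(x−vt)²/(4Dt) = (-2.5)²/(4 × 0.0237 × 2500) = 0.02637; exp(−0.02637) = 0.9740.
C = 0.0002568 × 0.9740 = 0.000250 kg/m³.

0.000250 kg/m³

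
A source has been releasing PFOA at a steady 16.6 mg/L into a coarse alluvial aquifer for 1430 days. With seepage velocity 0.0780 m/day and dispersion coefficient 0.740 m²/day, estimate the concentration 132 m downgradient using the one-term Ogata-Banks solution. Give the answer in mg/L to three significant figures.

5.45 mg/L

For a continuous step input, C/C₀ ≈ ½·erfc((x−vt)/(2√(Dt))).
vt = 0.0780 × 1430 = 111.54 m and 2√(Dt) = 2√(0.740 × 1430) = 65.06 m.
Argument (x−vt)/(2√(Dt)) = (132 − 111.54)/65.06 = 0.3145; ½·erfc(0.3145) = 0.3282.
C = 16.6 × 0.3282 = 5.45 mg/L.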